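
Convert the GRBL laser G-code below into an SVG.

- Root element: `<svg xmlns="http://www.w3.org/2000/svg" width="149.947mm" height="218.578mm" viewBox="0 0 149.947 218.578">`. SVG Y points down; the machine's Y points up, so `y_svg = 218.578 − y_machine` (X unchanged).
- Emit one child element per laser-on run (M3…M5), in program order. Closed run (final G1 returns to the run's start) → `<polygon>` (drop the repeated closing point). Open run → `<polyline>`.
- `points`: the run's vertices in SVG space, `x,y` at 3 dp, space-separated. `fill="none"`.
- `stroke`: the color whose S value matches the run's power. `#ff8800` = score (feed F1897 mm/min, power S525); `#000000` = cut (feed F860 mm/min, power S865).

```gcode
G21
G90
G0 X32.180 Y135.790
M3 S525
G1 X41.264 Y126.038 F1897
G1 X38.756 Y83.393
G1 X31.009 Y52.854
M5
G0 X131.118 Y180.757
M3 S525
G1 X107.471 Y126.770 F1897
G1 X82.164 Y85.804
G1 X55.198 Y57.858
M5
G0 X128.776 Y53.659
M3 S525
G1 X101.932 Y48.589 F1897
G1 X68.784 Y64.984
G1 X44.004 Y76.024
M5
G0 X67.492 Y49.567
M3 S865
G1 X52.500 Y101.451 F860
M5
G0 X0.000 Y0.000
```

<svg xmlns="http://www.w3.org/2000/svg" width="149.947mm" height="218.578mm" viewBox="0 0 149.947 218.578">
  <polyline points="32.180,82.788 41.264,92.540 38.756,135.185 31.009,165.724" fill="none" stroke="#ff8800"/>
  <polyline points="131.118,37.821 107.471,91.808 82.164,132.774 55.198,160.720" fill="none" stroke="#ff8800"/>
  <polyline points="128.776,164.919 101.932,169.989 68.784,153.594 44.004,142.554" fill="none" stroke="#ff8800"/>
  <polyline points="67.492,169.011 52.500,117.127" fill="none" stroke="#000000"/>
</svg>

y_svg = 218.578 − y_m.

[1] S525→`#ff8800` (score); open run; points: 32.180,82.788 41.264,92.540 38.756,135.185 31.009,165.724

[2] S525→`#ff8800` (score); open run; points: 131.118,37.821 107.471,91.808 82.164,132.774 55.198,160.720

[3] S525→`#ff8800` (score); open run; points: 128.776,164.919 101.932,169.989 68.784,153.594 44.004,142.554

[4] S865→`#000000` (cut); open run; points: 67.492,169.011 52.500,117.127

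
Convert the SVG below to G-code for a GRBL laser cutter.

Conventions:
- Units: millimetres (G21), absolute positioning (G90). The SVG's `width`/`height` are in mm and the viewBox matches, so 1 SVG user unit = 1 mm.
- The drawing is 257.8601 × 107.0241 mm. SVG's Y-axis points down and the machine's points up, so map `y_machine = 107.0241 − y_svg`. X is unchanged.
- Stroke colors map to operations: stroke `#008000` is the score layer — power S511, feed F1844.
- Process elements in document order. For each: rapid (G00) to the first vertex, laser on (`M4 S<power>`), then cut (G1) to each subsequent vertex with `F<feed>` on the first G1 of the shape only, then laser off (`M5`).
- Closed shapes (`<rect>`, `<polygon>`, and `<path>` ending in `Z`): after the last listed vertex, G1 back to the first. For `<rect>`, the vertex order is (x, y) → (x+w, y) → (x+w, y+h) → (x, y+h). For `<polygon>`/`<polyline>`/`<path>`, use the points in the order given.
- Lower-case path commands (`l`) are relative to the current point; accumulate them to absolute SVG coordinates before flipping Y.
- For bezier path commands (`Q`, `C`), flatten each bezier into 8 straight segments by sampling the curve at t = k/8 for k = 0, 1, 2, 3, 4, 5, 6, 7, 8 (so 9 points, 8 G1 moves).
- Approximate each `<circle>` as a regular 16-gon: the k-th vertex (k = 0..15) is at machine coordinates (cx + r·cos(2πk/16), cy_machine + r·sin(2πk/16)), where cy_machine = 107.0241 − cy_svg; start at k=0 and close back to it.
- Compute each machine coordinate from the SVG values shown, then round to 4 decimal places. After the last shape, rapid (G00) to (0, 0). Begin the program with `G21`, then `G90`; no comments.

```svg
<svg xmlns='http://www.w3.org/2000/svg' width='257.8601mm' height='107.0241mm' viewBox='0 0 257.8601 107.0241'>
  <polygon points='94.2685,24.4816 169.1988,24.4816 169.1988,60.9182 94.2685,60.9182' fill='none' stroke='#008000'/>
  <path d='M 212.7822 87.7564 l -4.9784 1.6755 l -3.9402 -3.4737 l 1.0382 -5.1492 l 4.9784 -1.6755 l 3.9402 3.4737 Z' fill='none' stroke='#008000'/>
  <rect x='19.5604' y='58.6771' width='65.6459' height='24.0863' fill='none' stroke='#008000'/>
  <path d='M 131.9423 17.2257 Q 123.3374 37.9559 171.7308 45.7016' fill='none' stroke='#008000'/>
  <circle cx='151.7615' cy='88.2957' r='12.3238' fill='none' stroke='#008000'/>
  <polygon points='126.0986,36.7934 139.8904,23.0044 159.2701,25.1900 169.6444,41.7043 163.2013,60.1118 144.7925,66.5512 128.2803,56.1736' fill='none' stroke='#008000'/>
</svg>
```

G21
G90
G00 X94.2685 Y82.5425
M4 S511
G1 X169.1988 Y82.5425 F1844
G1 X169.1988 Y46.1059
G1 X94.2685 Y46.1059
G1 X94.2685 Y82.5425
M5
G00 X212.7822 Y19.2677
M4 S511
G1 X207.8038 Y17.5922 F1844
G1 X203.8636 Y21.0659
G1 X204.9018 Y26.2151
G1 X209.8802 Y27.8906
G1 X213.8204 Y24.4169
G1 X212.7822 Y19.2677
M5
G00 X19.5604 Y48.3470
M4 S511
G1 X85.2063 Y48.3470 F1844
G1 X85.2063 Y24.2607
G1 X19.5604 Y24.2607
G1 X19.5604 Y48.3470
M5
G00 X131.9423 Y89.7984
M4 S511
G1 X130.6817 Y84.8187 F1844
G1 X131.2022 Y80.2448
G1 X133.5040 Y76.0767
G1 X137.5870 Y72.3143
G1 X143.4511 Y68.9577
G1 X151.0965 Y66.0069
G1 X160.5230 Y63.4618
G1 X171.7308 Y61.3225
M5
G00 X164.0853 Y18.7284
M4 S511
G1 X163.1472 Y23.4445 F1844
G1 X160.4757 Y27.4426
G1 X156.4776 Y30.1141
G1 X151.7615 Y31.0522
G1 X147.0454 Y30.1141
G1 X143.0473 Y27.4426
G1 X140.3758 Y23.4445
G1 X139.4377 Y18.7284
G1 X140.3758 Y14.0123
G1 X143.0473 Y10.0142
G1 X147.0454 Y7.3427
G1 X151.7615 Y6.4046
G1 X156.4776 Y7.3427
G1 X160.4757 Y10.0142
G1 X163.1472 Y14.0123
G1 X164.0853 Y18.7284
M5
G00 X126.0986 Y70.2307
M4 S511
G1 X139.8904 Y84.0197 F1844
G1 X159.2701 Y81.8341
G1 X169.6444 Y65.3198
G1 X163.2013 Y46.9123
G1 X144.7925 Y40.4729
G1 X128.2803 Y50.8505
G1 X126.0986 Y70.2307
M5
G00 X0.0000 Y0.0000

Since the viewBox matches the mm dimensions, user units are millimetres directly. The only transform is the Y-flip y_m = 107.0241 − y_svg.

Shape 1 is a rectangle drawn with `<polygon>`. Its stroke #008000 means score at S511, F1844. After flipping Y the toolpath is (94.2685,82.5425) → (169.1988,82.5425) → (169.1988,46.1059) → (94.2685,46.1059) → (94.2685,82.5425), returning to the start.

Shape 2 is a regular polygon drawn with `<path>`. Its stroke #008000 means score at S511, F1844. After flipping Y the toolpath is (212.7822,19.2677) → (207.8038,17.5922) → (203.8636,21.0659) → (204.9018,26.2151) → (209.8802,27.8906) → (213.8204,24.4169) → (212.7822,19.2677), returning to the start.

Shape 3 is a rectangle drawn with `<rect>`. Its stroke #008000 means score at S511, F1844. After flipping Y the toolpath is (19.5604,48.3470) → (85.2063,48.3470) → (85.2063,24.2607) → (19.5604,24.2607) → (19.5604,48.3470), returning to the start.

Shape 4 is a quadratic bezier drawn with `<path>`. Its stroke #008000 means score at S511, F1844. After flipping Y the toolpath is (131.9423,89.7984) → (130.6817,84.8187) → (131.2022,80.2448) → (133.5040,76.0767) → (137.5870,72.3143) → (143.4511,68.9577) → (151.0965,66.0069) → (160.5230,63.4618) → (171.7308,61.3225).

Shape 5 is a circle drawn with `<circle>`. Its stroke #008000 means score at S511, F1844. After flipping Y the toolpath is (164.0853,18.7284) → (163.1472,23.4445) → (160.4757,27.4426) → (156.4776,30.1141) → (151.7615,31.0522) → (147.0454,30.1141) → (143.0473,27.4426) → (140.3758,23.4445) → (139.4377,18.7284) → (140.3758,14.0123) → (143.0473,10.0142) → (147.0454,7.3427) → (151.7615,6.4046) → (156.4776,7.3427) → (160.4757,10.0142) → (163.1472,14.0123) → (164.0853,18.7284), returning to the start.

Shape 6 is a regular polygon drawn with `<polygon>`. Its stroke #008000 means score at S511, F1844. After flipping Y the toolpath is (126.0986,70.2307) → (139.8904,84.0197) → (159.2701,81.8341) → (169.6444,65.3198) → (163.2013,46.9123) → (144.7925,40.4729) → (128.2803,50.8505) → (126.0986,70.2307), returning to the start.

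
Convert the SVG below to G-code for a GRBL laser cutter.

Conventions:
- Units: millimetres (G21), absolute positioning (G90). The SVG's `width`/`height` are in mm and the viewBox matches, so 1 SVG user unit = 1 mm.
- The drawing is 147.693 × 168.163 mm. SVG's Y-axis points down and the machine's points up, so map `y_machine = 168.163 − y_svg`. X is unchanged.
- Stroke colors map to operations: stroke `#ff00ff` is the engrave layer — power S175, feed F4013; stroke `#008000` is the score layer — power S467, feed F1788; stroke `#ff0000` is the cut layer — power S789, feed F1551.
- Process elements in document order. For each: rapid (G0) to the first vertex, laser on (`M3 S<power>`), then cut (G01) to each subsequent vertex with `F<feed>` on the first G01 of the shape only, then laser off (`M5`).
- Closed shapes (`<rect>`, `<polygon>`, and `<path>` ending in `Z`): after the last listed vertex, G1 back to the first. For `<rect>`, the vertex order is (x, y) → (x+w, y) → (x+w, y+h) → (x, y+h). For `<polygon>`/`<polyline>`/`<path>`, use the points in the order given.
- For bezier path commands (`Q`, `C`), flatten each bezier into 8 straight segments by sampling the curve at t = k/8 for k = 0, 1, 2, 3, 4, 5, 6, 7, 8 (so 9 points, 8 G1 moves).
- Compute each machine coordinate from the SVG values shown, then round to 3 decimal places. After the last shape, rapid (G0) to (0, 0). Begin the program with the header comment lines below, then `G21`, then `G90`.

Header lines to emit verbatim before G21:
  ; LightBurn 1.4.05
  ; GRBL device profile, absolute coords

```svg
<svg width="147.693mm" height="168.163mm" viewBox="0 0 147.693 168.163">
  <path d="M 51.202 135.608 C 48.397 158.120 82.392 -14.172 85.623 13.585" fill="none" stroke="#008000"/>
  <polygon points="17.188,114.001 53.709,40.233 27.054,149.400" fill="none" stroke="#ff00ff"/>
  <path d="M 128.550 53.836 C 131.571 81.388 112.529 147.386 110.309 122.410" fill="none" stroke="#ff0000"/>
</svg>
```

; LightBurn 1.4.05
; GRBL device profile, absolute coords
G21
G90
G0 X51.202 Y32.555
M3 S467
G01 X51.743 Y32.473 F1788
G01 X54.943 Y46.027
G01 X60.008 Y68.590
G01 X66.149 Y95.533
G01 X72.573 Y122.231
G01 X78.487 Y144.056
G01 X83.101 Y156.381
G01 X85.623 Y154.578
M5
G0 X17.188 Y54.162
M3 S175
G01 X53.709 Y127.930 F4013
G01 X27.054 Y18.763
G01 X17.188 Y54.162
M5
G0 X128.550 Y114.327
M3 S789
G01 X128.725 Y102.446 F1551
G01 X127.287 Y88.477
G01 X124.691 Y73.936
G01 X121.395 Y60.342
G01 X117.853 Y49.210
G01 X114.521 Y42.056
G01 X111.854 Y40.399
G01 X110.309 Y45.753
M5
G0 X0.000 Y0.000

viewBox `0 0 147.693 168.163` with mm width/height → 1 unit = 1 mm. Flip: y_m = 168.163 − y_svg.

**Shape 1** — `<path>` cubic bezier, stroke `#008000` → score (S467, F1788). Control points (SVG): P0=(51.202,135.608), P1=(48.397,158.120), P2=(82.392,-14.172), P3=(85.623,13.585); sampled at t=k/8. Machine vertices: (51.202,32.555) → (51.743,32.473) → (54.943,46.027) → (60.008,68.590) → (66.149,95.533) → (72.573,122.231) → (78.487,144.056) → (83.101,156.381) → (85.623,154.578). Open path.

**Shape 2** — `<polygon>` closed polygon, stroke `#ff00ff` → engrave (S175, F4013). Machine vertices: (17.188,54.162) → (53.709,127.930) → (27.054,18.763) → (17.188,54.162). Closed: final G1 returns to the first vertex.

**Shape 3** — `<path>` cubic bezier, stroke `#ff0000` → cut (S789, F1551). Control points (SVG): P0=(128.550,53.836), P1=(131.571,81.388), P2=(112.529,147.386), P3=(110.309,122.410); sampled at t=k/8. Machine vertices: (128.550,114.327) → (128.725,102.446) → (127.287,88.477) → (124.691,73.936) → (121.395,60.342) → (117.853,49.210) → (114.521,42.056) → (111.854,40.399) → (110.309,45.753). Open path.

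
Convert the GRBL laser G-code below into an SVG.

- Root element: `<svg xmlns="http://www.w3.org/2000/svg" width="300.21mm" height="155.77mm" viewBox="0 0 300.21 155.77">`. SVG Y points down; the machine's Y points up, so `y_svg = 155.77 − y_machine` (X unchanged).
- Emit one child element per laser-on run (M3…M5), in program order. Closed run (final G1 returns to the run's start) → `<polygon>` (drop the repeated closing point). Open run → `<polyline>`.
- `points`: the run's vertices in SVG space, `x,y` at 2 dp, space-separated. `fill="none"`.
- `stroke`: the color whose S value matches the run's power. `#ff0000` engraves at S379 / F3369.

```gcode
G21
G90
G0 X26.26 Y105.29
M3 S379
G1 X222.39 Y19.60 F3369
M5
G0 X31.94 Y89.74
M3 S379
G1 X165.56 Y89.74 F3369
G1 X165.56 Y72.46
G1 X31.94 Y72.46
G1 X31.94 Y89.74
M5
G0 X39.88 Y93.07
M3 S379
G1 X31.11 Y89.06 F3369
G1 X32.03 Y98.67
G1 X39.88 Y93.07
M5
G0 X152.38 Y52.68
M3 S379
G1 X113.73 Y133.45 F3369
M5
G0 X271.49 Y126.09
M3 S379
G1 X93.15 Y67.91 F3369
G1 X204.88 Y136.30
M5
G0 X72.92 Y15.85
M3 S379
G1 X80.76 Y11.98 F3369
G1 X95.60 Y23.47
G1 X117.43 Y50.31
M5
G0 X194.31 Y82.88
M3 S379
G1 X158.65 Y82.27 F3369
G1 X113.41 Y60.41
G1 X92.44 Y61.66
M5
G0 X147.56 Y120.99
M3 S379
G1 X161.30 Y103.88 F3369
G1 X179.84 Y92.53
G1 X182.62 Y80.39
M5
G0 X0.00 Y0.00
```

<svg xmlns="http://www.w3.org/2000/svg" width="300.21mm" height="155.77mm" viewBox="0 0 300.21 155.77">
  <polyline points="26.26,50.48 222.39,136.17" fill="none" stroke="#ff0000"/>
  <polygon points="31.94,66.03 165.56,66.03 165.56,83.31 31.94,83.31" fill="none" stroke="#ff0000"/>
  <polygon points="39.88,62.70 31.11,66.71 32.03,57.10" fill="none" stroke="#ff0000"/>
  <polyline points="152.38,103.09 113.73,22.32" fill="none" stroke="#ff0000"/>
  <polyline points="271.49,29.68 93.15,87.86 204.88,19.47" fill="none" stroke="#ff0000"/>
  <polyline points="72.92,139.92 80.76,143.79 95.60,132.30 117.43,105.46" fill="none" stroke="#ff0000"/>
  <polyline points="194.31,72.89 158.65,73.50 113.41,95.36 92.44,94.11" fill="none" stroke="#ff0000"/>
  <polyline points="147.56,34.78 161.30,51.89 179.84,63.24 182.62,75.38" fill="none" stroke="#ff0000"/>
</svg>

y_svg = 155.77 − y_m. Every run uses S379, so all elements get stroke `#ff0000` (engrave).

[1] open run; points: 26.26,50.48 222.39,136.17

[2] closed run; points: 31.94,66.03 165.56,66.03 165.56,83.31 31.94,83.31

[3] closed run; points: 39.88,62.70 31.11,66.71 32.03,57.10

[4] open run; points: 152.38,103.09 113.73,22.32

[5] open run; points: 271.49,29.68 93.15,87.86 204.88,19.47

[6] open run; points: 72.92,139.92 80.76,143.79 95.60,132.30 117.43,105.46

[7] open run; points: 194.31,72.89 158.65,73.50 113.41,95.36 92.44,94.11

[8] open run; points: 147.56,34.78 161.30,51.89 179.84,63.24 182.62,75.38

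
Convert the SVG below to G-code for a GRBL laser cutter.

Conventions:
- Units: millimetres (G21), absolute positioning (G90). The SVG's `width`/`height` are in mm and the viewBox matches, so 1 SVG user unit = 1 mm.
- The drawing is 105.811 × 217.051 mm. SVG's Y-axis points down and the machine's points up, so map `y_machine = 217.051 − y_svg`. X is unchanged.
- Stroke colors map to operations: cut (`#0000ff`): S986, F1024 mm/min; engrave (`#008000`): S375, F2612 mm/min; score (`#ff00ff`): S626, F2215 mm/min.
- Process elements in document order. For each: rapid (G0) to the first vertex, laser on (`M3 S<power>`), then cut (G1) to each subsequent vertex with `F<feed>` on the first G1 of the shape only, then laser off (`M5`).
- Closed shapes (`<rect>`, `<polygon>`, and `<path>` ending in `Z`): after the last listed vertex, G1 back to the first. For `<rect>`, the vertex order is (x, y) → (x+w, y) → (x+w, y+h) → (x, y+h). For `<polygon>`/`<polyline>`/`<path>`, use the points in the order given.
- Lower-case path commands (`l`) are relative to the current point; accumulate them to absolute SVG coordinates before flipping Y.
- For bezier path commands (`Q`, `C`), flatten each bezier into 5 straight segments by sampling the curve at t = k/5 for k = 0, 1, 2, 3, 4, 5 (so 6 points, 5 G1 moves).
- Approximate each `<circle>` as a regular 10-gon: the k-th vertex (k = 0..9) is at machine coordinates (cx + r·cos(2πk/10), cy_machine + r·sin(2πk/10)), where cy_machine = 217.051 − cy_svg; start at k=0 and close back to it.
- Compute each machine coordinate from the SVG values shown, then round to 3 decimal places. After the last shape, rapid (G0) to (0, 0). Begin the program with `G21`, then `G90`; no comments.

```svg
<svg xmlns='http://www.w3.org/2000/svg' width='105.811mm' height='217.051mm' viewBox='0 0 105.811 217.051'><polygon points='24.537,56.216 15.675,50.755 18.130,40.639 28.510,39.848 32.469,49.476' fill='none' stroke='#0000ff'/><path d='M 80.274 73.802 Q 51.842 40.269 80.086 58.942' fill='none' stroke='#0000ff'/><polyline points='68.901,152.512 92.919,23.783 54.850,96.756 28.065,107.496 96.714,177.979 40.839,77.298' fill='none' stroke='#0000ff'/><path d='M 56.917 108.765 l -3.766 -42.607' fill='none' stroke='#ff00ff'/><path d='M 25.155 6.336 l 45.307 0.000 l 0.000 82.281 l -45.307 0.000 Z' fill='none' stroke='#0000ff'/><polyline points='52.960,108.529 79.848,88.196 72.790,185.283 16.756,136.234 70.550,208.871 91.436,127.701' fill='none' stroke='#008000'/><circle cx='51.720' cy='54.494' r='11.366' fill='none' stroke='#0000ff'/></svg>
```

viewBox `0 0 105.811 217.051` with mm width/height → 1 unit = 1 mm. Flip: y_m = 217.051 − y_svg.

**Shape 1** — `<polygon>` regular polygon, stroke `#0000ff` → cut (S986, F1024). Machine vertices: (24.537,160.835) → (15.675,166.296) → (18.130,176.412) → (28.510,177.203) → (32.469,167.575) → (24.537,160.835). Closed: final G1 returns to the first vertex.

**Shape 2** — `<path>` quadratic bezier, stroke `#0000ff` → cut (S986, F1024). Control points (SVG): P0=(80.274,73.802), P1=(51.842,40.269), P2=(80.086,58.942); sampled at t=k/5. Machine vertices: (80.274,143.249) → (71.168,154.574) → (66.597,161.722) → (66.559,164.694) → (71.055,163.490) → (80.086,158.109). Open path.

**Shape 3** — `<polyline>` open polyline, stroke `#0000ff` → cut (S986, F1024). Machine vertices: (68.901,64.539) → (92.919,193.268) → (54.850,120.295) → (28.065,109.555) → (96.714,39.072) → (40.839,139.753). Open path.

**Shape 4** — `<path>` line segment, stroke `#ff00ff` → score (S626, F2215). Machine vertices: (56.917,108.286) → (53.151,150.893). Open path.

**Shape 5** — `<path>` rectangle, stroke `#0000ff` → cut (S986, F1024). Machine vertices: (25.155,210.715) → (70.462,210.715) → (70.462,128.434) → (25.155,128.434) → (25.155,210.715). Closed: final G1 returns to the first vertex.

**Shape 6** — `<polyline>` open polyline, stroke `#008000` → engrave (S375, F2612). Machine vertices: (52.960,108.522) → (79.848,128.855) → (72.790,31.768) → (16.756,80.817) → (70.550,8.180) → (91.436,89.350). Open path.

**Shape 7** — `<circle>` circle, stroke `#0000ff` → cut (S986, F1024). Machine vertices: (63.086,162.557) → (60.915,169.238) → (55.232,173.367) → (48.208,173.367) → (42.525,169.238) → (40.354,162.557) → (42.525,155.876) → (48.208,151.747) → (55.232,151.747) → (60.915,155.876) → (63.086,162.557). Closed: final G1 returns to the first vertex.

G21
G90
G0 X24.537 Y160.835
M3 S986
G1 X15.675 Y166.296 F1024
G1 X18.130 Y176.412
G1 X28.510 Y177.203
G1 X32.469 Y167.575
G1 X24.537 Y160.835
M5
G0 X80.274 Y143.249
M3 S986
G1 X71.168 Y154.574 F1024
G1 X66.597 Y161.722
G1 X66.559 Y164.694
G1 X71.055 Y163.490
G1 X80.086 Y158.109
M5
G0 X68.901 Y64.539
M3 S986
G1 X92.919 Y193.268 F1024
G1 X54.850 Y120.295
G1 X28.065 Y109.555
G1 X96.714 Y39.072
G1 X40.839 Y139.753
M5
G0 X56.917 Y108.286
M3 S626
G1 X53.151 Y150.893 F2215
M5
G0 X25.155 Y210.715
M3 S986
G1 X70.462 Y210.715 F1024
G1 X70.462 Y128.434
G1 X25.155 Y128.434
G1 X25.155 Y210.715
M5
G0 X52.960 Y108.522
M3 S375
G1 X79.848 Y128.855 F2612
G1 X72.790 Y31.768
G1 X16.756 Y80.817
G1 X70.550 Y8.180
G1 X91.436 Y89.350
M5
G0 X63.086 Y162.557
M3 S986
G1 X60.915 Y169.238 F1024
G1 X55.232 Y173.367
G1 X48.208 Y173.367
G1 X42.525 Y169.238
G1 X40.354 Y162.557
G1 X42.525 Y155.876
G1 X48.208 Y151.747
G1 X55.232 Y151.747
G1 X60.915 Y155.876
G1 X63.086 Y162.557
M5
G0 X0.000 Y0.000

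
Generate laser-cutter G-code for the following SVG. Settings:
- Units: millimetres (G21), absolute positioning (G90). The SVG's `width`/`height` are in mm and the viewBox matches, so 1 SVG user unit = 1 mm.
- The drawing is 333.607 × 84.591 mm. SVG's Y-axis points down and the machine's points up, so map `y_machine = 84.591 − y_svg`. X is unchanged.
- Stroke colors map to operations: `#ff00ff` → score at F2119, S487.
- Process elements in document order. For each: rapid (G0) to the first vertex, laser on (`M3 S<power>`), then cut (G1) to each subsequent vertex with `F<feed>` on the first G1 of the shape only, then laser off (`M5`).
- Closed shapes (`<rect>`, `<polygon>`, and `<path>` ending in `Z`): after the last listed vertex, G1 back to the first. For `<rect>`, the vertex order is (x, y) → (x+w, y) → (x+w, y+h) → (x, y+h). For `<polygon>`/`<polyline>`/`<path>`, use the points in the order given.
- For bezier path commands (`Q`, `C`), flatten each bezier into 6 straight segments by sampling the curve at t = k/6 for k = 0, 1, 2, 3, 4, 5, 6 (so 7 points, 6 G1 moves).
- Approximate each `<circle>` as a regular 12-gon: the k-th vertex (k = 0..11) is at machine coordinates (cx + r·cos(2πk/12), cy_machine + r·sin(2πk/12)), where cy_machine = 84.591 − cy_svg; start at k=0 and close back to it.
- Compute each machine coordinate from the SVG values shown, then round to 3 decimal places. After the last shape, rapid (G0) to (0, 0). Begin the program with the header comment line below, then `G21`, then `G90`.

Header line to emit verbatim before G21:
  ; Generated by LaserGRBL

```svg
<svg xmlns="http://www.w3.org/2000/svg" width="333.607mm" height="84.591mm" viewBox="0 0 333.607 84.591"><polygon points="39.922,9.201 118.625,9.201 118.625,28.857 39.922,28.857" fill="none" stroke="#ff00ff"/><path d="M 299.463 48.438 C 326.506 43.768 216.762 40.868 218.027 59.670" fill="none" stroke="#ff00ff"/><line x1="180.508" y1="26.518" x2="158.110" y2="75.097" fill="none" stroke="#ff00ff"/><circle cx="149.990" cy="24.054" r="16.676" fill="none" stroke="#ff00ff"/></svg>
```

; Generated by LaserGRBL
G21
G90
G0 X39.922 Y75.390
M3 S487
G1 X118.625 Y75.390 F2119
G1 X118.625 Y55.734
G1 X39.922 Y55.734
G1 X39.922 Y75.390
M5
G0 X299.463 Y36.153
M3 S487
G1 X302.733 Y38.248 F2119
G1 X290.088 Y39.495
G1 X268.412 Y39.339
G1 X244.587 Y37.227
G1 X225.498 Y32.606
G1 X218.027 Y24.921
M5
G0 X180.508 Y58.073
M3 S487
G1 X158.110 Y9.494 F2119
M5
G0 X166.666 Y60.537
M3 S487
G1 X164.432 Y68.875 F2119
G1 X158.328 Y74.979
G1 X149.990 Y77.213
G1 X141.652 Y74.979
G1 X135.548 Y68.875
G1 X133.314 Y60.537
G1 X135.548 Y52.199
G1 X141.652 Y46.095
G1 X149.990 Y43.861
G1 X158.328 Y46.095
G1 X164.432 Y52.199
G1 X166.666 Y60.537
M5
G0 X0.000 Y0.000

viewBox `0 0 333.607 84.591` with mm width/height → 1 unit = 1 mm. Flip: y_m = 84.591 − y_svg.

**Shape 1** — `<polygon>` rectangle, stroke `#ff00ff` → score (S487, F2119). Machine vertices: (39.922,75.390) → (118.625,75.390) → (118.625,55.734) → (39.922,55.734) → (39.922,75.390). Closed: final G1 returns to the first vertex.

**Shape 2** — `<path>` cubic bezier, stroke `#ff00ff` → score (S487, F2119). Control points (SVG): P0=(299.463,48.438), P1=(326.506,43.768), P2=(216.762,40.868), P3=(218.027,59.670); sampled at t=k/6. Machine vertices: (299.463,36.153) → (302.733,38.248) → (290.088,39.495) → (268.412,39.339) → (244.587,37.227) → (225.498,32.606) → (218.027,24.921). Open path.

**Shape 3** — `<line>` line segment, stroke `#ff00ff` → score (S487, F2119). Machine vertices: (180.508,58.073) → (158.110,9.494). Open path.

**Shape 4** — `<circle>` circle, stroke `#ff00ff` → score (S487, F2119). Machine vertices: (166.666,60.537) → (164.432,68.875) → (158.328,74.979) → (149.990,77.213) → (141.652,74.979) → (135.548,68.875) → (133.314,60.537) → (135.548,52.199) → (141.652,46.095) → (149.990,43.861) → (158.328,46.095) → (164.432,52.199) → (166.666,60.537). Closed: final G1 returns to the first vertex.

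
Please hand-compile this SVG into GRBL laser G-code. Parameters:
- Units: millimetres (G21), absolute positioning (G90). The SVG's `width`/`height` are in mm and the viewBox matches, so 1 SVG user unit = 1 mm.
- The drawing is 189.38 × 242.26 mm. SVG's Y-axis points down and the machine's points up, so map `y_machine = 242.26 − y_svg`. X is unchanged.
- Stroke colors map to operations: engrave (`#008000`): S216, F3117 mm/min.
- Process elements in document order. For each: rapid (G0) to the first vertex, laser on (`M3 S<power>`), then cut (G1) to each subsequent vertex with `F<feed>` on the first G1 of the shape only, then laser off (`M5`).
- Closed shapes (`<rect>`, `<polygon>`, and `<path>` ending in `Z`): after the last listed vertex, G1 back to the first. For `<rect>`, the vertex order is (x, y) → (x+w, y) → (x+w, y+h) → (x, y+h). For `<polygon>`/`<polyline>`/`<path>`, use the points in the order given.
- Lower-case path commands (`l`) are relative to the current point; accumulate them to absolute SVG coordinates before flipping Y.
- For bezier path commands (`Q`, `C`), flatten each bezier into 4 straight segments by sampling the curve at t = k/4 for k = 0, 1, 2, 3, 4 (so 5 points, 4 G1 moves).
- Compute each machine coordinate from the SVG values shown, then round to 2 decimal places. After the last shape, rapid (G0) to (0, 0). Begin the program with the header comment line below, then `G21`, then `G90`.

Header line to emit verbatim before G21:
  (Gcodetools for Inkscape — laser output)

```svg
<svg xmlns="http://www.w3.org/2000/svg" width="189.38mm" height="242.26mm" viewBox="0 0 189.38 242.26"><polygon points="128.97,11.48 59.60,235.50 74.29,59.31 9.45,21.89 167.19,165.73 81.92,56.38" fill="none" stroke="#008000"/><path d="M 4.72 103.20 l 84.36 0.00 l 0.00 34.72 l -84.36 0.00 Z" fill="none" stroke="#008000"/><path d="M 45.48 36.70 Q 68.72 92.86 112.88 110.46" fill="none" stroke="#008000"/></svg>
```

(Gcodetools for Inkscape — laser output)
G21
G90
G0 X128.97 Y230.78
M3 S216
G1 X59.60 Y6.76 F3117
G1 X74.29 Y182.95
G1 X9.45 Y220.37
G1 X167.19 Y76.53
G1 X81.92 Y185.88
G1 X128.97 Y230.78
M5
G0 X4.72 Y139.06
M3 S216
G1 X89.08 Y139.06 F3117
G1 X89.08 Y104.34
G1 X4.72 Y104.34
G1 X4.72 Y139.06
M5
G0 X45.48 Y205.56
M3 S216
G1 X58.41 Y179.89 F3117
G1 X73.95 Y159.04
G1 X92.11 Y143.01
G1 X112.88 Y131.80
M5
G0 X0.00 Y0.00

viewBox `0 0 189.38 242.26` with mm width/height → 1 unit = 1 mm. Flip: y_m = 242.26 − y_svg.

**Shape 1** — `<polygon>` closed polygon, stroke `#008000` → engrave (S216, F3117). Machine vertices: (128.97,230.78) → (59.60,6.76) → (74.29,182.95) → (9.45,220.37) → (167.19,76.53) → (81.92,185.88) → (128.97,230.78). Closed: final G1 returns to the first vertex.

**Shape 2** — `<path>` rectangle, stroke `#008000` → engrave (S216, F3117). Machine vertices: (4.72,139.06) → (89.08,139.06) → (89.08,104.34) → (4.72,104.34) → (4.72,139.06). Closed: final G1 returns to the first vertex.

**Shape 3** — `<path>` quadratic bezier, stroke `#008000` → engrave (S216, F3117). Control points (SVG): P0=(45.48,36.70), P1=(68.72,92.86), P2=(112.88,110.46); sampled at t=k/4. Machine vertices: (45.48,205.56) → (58.41,179.89) → (73.95,159.04) → (92.11,143.01) → (112.88,131.80). Open path.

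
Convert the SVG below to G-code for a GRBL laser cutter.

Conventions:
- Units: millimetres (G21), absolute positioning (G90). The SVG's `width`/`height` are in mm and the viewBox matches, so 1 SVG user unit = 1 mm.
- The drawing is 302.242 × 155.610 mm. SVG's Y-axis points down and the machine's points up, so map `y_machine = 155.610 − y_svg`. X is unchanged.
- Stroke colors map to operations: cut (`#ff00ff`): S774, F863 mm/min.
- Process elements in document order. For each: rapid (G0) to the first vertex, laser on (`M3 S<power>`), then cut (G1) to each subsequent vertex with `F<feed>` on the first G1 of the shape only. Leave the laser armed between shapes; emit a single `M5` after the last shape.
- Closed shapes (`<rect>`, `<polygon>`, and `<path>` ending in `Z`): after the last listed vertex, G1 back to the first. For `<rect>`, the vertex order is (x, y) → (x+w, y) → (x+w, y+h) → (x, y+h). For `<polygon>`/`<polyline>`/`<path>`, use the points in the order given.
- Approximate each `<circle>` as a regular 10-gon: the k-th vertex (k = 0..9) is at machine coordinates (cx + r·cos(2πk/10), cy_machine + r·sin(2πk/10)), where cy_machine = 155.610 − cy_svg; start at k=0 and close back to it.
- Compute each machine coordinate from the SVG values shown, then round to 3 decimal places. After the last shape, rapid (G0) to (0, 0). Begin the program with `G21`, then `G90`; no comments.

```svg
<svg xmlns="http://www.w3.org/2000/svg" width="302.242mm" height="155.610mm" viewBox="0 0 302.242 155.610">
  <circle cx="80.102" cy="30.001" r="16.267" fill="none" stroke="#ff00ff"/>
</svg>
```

1 u = 1 mm; y_m = 155.610 − y.

[1] `<circle>` circle, #ff00ff→cut S774 F863: (96.369,125.609) → (93.262,135.171) → (85.129,141.080) → (75.075,141.080) → (66.942,135.171) → (63.835,125.609) → (66.942,116.047) → (75.075,110.138) → (85.129,110.138) → (93.262,116.047) → (96.369,125.609) (closed)

G21
G90
G0 X96.369 Y125.609
M3 S774
G1 X93.262 Y135.171 F863
G1 X85.129 Y141.080
G1 X75.075 Y141.080
G1 X66.942 Y135.171
G1 X63.835 Y125.609
G1 X66.942 Y116.047
G1 X75.075 Y110.138
G1 X85.129 Y110.138
G1 X93.262 Y116.047
G1 X96.369 Y125.609
M5
G0 X0.000 Y0.000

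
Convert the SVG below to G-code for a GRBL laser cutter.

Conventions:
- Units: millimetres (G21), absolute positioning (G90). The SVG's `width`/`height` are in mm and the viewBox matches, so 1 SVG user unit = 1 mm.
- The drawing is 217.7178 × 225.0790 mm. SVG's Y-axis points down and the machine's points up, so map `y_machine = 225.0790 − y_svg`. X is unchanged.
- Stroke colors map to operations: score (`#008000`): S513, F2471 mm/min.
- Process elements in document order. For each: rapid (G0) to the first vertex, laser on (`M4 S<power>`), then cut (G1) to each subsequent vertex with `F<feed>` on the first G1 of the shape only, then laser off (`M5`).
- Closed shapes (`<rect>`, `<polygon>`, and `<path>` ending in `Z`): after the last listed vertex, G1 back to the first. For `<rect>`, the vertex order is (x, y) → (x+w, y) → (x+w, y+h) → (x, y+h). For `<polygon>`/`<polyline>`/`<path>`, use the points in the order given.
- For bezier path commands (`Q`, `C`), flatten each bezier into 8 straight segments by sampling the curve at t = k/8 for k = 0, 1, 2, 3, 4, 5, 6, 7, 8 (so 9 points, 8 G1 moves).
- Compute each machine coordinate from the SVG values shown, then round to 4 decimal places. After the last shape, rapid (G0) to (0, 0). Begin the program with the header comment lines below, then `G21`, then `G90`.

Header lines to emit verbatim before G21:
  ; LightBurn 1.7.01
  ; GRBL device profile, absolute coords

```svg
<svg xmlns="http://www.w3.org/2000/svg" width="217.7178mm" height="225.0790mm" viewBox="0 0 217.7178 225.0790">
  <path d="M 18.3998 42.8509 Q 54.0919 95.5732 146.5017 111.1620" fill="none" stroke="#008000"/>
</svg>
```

; LightBurn 1.7.01
; GRBL device profile, absolute coords
G21
G90
G0 X18.3998 Y182.2281
M4 S513
G1 X28.2090 Y169.6277 F2471
G1 X39.7907 Y158.1878
G1 X53.1448 Y147.9083
G1 X68.2713 Y138.7892
G1 X85.1703 Y130.8305
G1 X103.8417 Y124.0322
G1 X124.2855 Y118.3944
G1 X146.5017 Y113.9170
M5
G0 X0.0000 Y0.0000

Since the viewBox matches the mm dimensions, user units are millimetres directly. The only transform is the Y-flip y_m = 225.0790 − y_svg.

Shape 1 is a quadratic bezier drawn with `<path>`. Its stroke #008000 means score at S513, F2471. After flipping Y the toolpath is (18.3998,182.2281) → (28.2090,169.6277) → (39.7907,158.1878) → (53.1448,147.9083) → (68.2713,138.7892) → (85.1703,130.8305) → (103.8417,124.0322) → (124.2855,118.3944) → (146.5017,113.9170).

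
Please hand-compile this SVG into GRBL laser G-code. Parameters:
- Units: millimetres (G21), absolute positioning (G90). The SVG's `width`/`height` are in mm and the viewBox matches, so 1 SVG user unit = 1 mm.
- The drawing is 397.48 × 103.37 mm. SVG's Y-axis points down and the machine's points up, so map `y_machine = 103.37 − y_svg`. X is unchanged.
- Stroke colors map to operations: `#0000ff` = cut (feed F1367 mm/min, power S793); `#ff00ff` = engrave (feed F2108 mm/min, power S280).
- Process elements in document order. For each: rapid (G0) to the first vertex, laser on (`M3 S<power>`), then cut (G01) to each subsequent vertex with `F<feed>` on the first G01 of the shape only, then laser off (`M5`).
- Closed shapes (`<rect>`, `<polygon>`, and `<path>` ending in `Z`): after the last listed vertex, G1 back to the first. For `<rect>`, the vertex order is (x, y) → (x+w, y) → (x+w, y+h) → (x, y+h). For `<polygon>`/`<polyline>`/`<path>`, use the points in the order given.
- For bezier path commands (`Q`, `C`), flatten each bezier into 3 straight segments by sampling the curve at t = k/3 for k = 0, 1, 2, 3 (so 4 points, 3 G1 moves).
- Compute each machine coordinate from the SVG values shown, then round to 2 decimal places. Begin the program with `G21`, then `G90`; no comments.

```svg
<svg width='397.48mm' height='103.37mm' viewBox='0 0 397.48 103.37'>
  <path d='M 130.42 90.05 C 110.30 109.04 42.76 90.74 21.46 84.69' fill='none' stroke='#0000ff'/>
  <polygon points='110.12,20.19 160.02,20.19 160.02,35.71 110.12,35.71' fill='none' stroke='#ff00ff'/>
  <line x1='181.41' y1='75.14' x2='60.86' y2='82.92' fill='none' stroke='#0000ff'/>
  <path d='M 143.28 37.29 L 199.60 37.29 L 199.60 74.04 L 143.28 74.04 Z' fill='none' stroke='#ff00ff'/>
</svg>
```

G21
G90
G0 X130.42 Y13.32
M3 S793
G01 X97.96 Y4.93 F1367
G01 X54.70 Y10.38
G01 X21.46 Y18.68
M5
G0 X110.12 Y83.18
M3 S280
G01 X160.02 Y83.18 F2108
G01 X160.02 Y67.66
G01 X110.12 Y67.66
G01 X110.12 Y83.18
M5
G0 X181.41 Y28.23
M3 S793
G01 X60.86 Y20.45 F1367
M5
G0 X143.28 Y66.08
M3 S280
G01 X199.60 Y66.08 F2108
G01 X199.60 Y29.33
G01 X143.28 Y29.33
G01 X143.28 Y66.08
M5

1 u = 1 mm; y_m = 103.37 − y.

[1] `<path>` cubic bezier, #0000ff→cut S793 F1367: (130.42,13.32) → (97.96,4.93) → (54.70,10.38) → (21.46,18.68)

[2] `<polygon>` rectangle, #ff00ff→engrave S280 F2108: (110.12,83.18) → (160.02,83.18) → (160.02,67.66) → (110.12,67.66) → (110.12,83.18) (closed)

[3] `<line>` line segment, #0000ff→cut S793 F1367: (181.41,28.23) → (60.86,20.45)

[4] `<path>` rectangle, #ff00ff→engrave S280 F2108: (143.28,66.08) → (199.60,66.08) → (199.60,29.33) → (143.28,29.33) → (143.28,66.08) (closed)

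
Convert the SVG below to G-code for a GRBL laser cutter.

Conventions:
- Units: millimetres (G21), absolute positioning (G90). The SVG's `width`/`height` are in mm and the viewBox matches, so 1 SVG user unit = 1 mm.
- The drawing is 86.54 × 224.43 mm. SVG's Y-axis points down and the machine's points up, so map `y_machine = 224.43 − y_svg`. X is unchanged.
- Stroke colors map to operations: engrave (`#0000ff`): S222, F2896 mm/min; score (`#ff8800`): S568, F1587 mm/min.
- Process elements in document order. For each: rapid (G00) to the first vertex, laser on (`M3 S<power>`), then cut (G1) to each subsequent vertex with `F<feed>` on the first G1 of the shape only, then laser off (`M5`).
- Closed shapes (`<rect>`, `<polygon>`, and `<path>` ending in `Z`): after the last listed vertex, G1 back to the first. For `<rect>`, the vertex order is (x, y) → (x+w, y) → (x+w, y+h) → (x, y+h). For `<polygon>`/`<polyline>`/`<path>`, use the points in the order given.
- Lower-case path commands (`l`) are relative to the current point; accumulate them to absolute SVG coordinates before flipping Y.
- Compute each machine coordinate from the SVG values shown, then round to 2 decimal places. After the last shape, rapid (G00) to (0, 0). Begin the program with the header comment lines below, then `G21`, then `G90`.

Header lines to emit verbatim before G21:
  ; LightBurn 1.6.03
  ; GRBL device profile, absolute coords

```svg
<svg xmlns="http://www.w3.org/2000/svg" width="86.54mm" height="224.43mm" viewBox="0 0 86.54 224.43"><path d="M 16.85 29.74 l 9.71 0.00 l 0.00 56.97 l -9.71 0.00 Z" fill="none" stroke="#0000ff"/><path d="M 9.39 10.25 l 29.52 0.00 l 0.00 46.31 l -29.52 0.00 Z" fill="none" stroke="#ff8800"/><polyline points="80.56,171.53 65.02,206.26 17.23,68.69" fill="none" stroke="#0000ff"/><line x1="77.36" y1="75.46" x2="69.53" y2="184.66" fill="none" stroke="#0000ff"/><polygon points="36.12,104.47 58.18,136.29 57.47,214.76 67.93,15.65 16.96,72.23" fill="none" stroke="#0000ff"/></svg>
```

; LightBurn 1.6.03
; GRBL device profile, absolute coords
G21
G90
G00 X16.85 Y194.69
M3 S222
G1 X26.56 Y194.69 F2896
G1 X26.56 Y137.72
G1 X16.85 Y137.72
G1 X16.85 Y194.69
M5
G00 X9.39 Y214.18
M3 S568
G1 X38.91 Y214.18 F1587
G1 X38.91 Y167.87
G1 X9.39 Y167.87
G1 X9.39 Y214.18
M5
G00 X80.56 Y52.90
M3 S222
G1 X65.02 Y18.17 F2896
G1 X17.23 Y155.74
M5
G00 X77.36 Y148.97
M3 S222
G1 X69.53 Y39.77 F2896
M5
G00 X36.12 Y119.96
M3 S222
G1 X58.18 Y88.14 F2896
G1 X57.47 Y9.67
G1 X67.93 Y208.78
G1 X16.96 Y152.20
G1 X36.12 Y119.96
M5
G00 X0.00 Y0.00

1 u = 1 mm; y_m = 224.43 − y.

[1] `<path>` rectangle, #0000ff→engrave S222 F2896: (16.85,194.69) → (26.56,194.69) → (26.56,137.72) → (16.85,137.72) → (16.85,194.69) (closed)

[2] `<path>` rectangle, #ff8800→score S568 F1587: (9.39,214.18) → (38.91,214.18) → (38.91,167.87) → (9.39,167.87) → (9.39,214.18) (closed)

[3] `<polyline>` open polyline, #0000ff→engrave S222 F2896: (80.56,52.90) → (65.02,18.17) → (17.23,155.74)

[4] `<line>` line segment, #0000ff→engrave S222 F2896: (77.36,148.97) → (69.53,39.77)

[5] `<polygon>` closed polygon, #0000ff→engrave S222 F2896: (36.12,119.96) → (58.18,88.14) → (57.47,9.67) → (67.93,208.78) → (16.96,152.20) → (36.12,119.96) (closed)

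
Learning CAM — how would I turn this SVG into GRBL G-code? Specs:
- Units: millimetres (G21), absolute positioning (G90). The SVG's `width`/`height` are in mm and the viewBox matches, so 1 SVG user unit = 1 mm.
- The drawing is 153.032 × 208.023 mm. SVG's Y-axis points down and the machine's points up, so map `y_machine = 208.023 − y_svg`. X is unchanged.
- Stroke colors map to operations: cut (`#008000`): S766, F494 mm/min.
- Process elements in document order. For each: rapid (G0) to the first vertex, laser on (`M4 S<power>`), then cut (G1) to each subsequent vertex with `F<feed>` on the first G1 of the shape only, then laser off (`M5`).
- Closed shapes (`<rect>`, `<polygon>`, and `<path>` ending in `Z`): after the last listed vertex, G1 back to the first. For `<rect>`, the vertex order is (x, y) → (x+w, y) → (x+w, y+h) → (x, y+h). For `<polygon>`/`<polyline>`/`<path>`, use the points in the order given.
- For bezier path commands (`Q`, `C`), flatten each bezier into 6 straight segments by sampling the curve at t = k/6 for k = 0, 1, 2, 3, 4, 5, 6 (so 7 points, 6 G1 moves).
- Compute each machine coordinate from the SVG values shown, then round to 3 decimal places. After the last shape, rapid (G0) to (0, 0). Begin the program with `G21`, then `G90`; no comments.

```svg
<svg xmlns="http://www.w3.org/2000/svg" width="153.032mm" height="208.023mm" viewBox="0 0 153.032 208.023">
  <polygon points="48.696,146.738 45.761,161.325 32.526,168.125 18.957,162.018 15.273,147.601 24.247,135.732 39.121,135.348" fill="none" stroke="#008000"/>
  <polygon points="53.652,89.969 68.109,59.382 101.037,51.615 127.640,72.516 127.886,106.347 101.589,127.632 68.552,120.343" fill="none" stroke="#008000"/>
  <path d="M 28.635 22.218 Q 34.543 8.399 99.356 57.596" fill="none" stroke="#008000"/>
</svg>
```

G21
G90
G0 X48.696 Y61.285
M4 S766
G1 X45.761 Y46.698 F494
G1 X32.526 Y39.898
G1 X18.957 Y46.005
G1 X15.273 Y60.422
G1 X24.247 Y72.291
G1 X39.121 Y72.675
G1 X48.696 Y61.285
M5
G0 X53.652 Y118.054
M4 S766
G1 X68.109 Y148.641 F494
G1 X101.037 Y156.408
G1 X127.640 Y135.507
G1 X127.886 Y101.676
G1 X101.589 Y80.391
G1 X68.552 Y87.680
G1 X53.652 Y118.054
M5
G0 X28.635 Y185.805
M4 S766
G1 X32.241 Y188.661 F494
G1 X39.119 Y188.016
G1 X49.269 Y183.870
G1 X62.692 Y176.223
G1 X79.388 Y165.076
G1 X99.356 Y150.427
M5
G0 X0.000 Y0.000

viewBox `0 0 153.032 208.023` with mm width/height → 1 unit = 1 mm. Flip: y_m = 208.023 − y_svg.

**Shape 1** — `<polygon>` regular polygon, stroke `#008000` → cut (S766, F494). Machine vertices: (48.696,61.285) → (45.761,46.698) → (32.526,39.898) → (18.957,46.005) → (15.273,60.422) → (24.247,72.291) → (39.121,72.675) → (48.696,61.285). Closed: final G1 returns to the first vertex.

**Shape 2** — `<polygon>` regular polygon, stroke `#008000` → cut (S766, F494). Machine vertices: (53.652,118.054) → (68.109,148.641) → (101.037,156.408) → (127.640,135.507) → (127.886,101.676) → (101.589,80.391) → (68.552,87.680) → (53.652,118.054). Closed: final G1 returns to the first vertex.

**Shape 3** — `<path>` quadratic bezier, stroke `#008000` → cut (S766, F494). Control points (SVG): P0=(28.635,22.218), P1=(34.543,8.399), P2=(99.356,57.596); sampled at t=k/6. Machine vertices: (28.635,185.805) → (32.241,188.661) → (39.119,188.016) → (49.269,183.870) → (62.692,176.223) → (79.388,165.076) → (99.356,150.427). Open path.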